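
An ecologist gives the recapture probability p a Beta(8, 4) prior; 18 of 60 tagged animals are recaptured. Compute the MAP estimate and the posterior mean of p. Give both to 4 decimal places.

MAP = 0.3571, posterior mean = 0.3611

Posterior: Beta(8+18, 4+42) = Beta(26, 46).
Mode = (26−1)/(26+46−2) = 25/70 = 0.3571.
Mean = 26/(26+46) = 26/72 = 0.3611.
The mean is pulled above the mode by the posterior's right skew.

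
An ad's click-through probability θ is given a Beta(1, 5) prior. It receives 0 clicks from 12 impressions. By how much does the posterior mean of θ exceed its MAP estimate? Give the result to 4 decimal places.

Posterior: Beta(1+0, 5+12) = Beta(1, 17).
Since α = 1 ≤ 1 and β > 1, the Beta density is monotone decreasing on [0,1]; the mode is at 0.
Mean = 1/(1+17) = 0.0556.
Difference = 0.0556 − 0.0000 = 0.0556.
The posterior is right-skewed, so the mean exceeds the mode.

0.0556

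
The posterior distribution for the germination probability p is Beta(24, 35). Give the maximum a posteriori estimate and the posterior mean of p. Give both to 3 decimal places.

MAP: 0.404. Posterior mean: 0.407.

Mode = (24−1)/(24+35−2) = 23/57 = 0.404.
Mean = 24/(24+35) = 24/59 = 0.407.
The mean is pulled above the mode by the posterior's right skew.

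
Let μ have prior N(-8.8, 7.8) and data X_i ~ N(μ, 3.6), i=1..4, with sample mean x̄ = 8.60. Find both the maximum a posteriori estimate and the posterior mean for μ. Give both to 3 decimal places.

Posterior for μ is Normal. Precision-weighted mean: (1/7.8·-8.8 + 4/3.6·8.60) / (1/7.8 + 4/3.6) = 6.800.
A Normal posterior is symmetric, so mode = mean.

maximum a posteriori estimate = 6.800, posterior mean = 6.800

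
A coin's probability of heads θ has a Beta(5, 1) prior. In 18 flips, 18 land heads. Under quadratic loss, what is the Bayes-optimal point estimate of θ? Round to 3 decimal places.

0.958

Posterior: Beta(5+18, 1+0) = Beta(23, 1).
Since β = 1 ≤ 1 and α > 1, the Beta density is monotone increasing on [0,1]; the mode is at 1.
Mean = 23/(23+1) = 0.958.
Quadratic loss ⇒ the optimal estimator is the posterior mean.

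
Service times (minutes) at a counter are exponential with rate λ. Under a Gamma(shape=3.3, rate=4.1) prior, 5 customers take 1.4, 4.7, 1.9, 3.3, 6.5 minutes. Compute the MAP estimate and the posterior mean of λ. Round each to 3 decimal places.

Σ times = 17.8. Posterior: Gamma(shape = 3.3+5 = 8.3, rate = 4.1+17.8 = 21.9).
Mode = (α−1)/β = 7.3/21.9 = 0.333.
Mean = α/β = 8.3/21.9 = 0.379.

MAP = 0.333; posterior mean = 0.379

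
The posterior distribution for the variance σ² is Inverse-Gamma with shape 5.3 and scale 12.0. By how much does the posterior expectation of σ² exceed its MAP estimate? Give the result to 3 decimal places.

Mode = β/(α+1) = 12.0/6.3 = 1.905.
Mean = β/(α−1) = 12.0/4.3 = 2.791.
Difference = 2.791 − 1.905 = 0.886.
The posterior is right-skewed, so the mean exceeds the mode.

0.886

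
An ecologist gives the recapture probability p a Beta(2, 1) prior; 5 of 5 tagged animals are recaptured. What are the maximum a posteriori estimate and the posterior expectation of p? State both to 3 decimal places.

MAP: 1.000. Posterior mean: 0.875.

Posterior: Beta(2+5, 1+0) = Beta(7, 1).
Since β = 1 ≤ 1 and α > 1, the Beta density is monotone increasing on [0,1]; the mode is at 1.
Mean = 7/(7+1) = 0.875.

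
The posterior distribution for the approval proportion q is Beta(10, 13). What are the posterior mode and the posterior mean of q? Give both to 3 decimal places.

q_MAP = 0.429, E[q|data] = 0.435

Mode = (10−1)/(10+13−2) = 9/21 = 0.429.
Mean = 10/(10+13) = 10/23 = 0.435.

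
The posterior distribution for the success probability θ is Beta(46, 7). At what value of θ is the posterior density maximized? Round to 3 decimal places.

Mode = (46−1)/(46+7−2) = 45/51 = 0.882.
Mean = 46/(46+7) = 46/53 = 0.868.
This is the posterior mode — the MAP estimate.

0.882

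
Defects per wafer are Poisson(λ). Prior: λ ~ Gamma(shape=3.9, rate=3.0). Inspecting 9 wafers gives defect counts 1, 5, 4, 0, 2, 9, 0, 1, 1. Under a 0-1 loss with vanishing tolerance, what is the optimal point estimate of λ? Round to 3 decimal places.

Σ counts = 23. Posterior: Gamma(shape = 3.9+23 = 26.9, rate = 3.0+9 = 12.0).
Mode = (α−1)/β = 25.9/12.0 = 2.158.
Mean = α/β = 26.9/12.0 = 2.242.
This is the posterior mode — the MAP estimate.

2.158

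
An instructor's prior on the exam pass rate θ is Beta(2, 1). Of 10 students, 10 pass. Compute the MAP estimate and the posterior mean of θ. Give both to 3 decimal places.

θ_MAP = 1.000, E[θ|data] = 0.923

Posterior: Beta(2+10, 1+0) = Beta(12, 1).
Since β = 1 ≤ 1 and α > 1, the Beta density is monotone increasing on [0,1]; the mode is at 1.
Mean = 12/(12+1) = 0.923.
The posterior is left-skewed, so the mode exceeds the mean.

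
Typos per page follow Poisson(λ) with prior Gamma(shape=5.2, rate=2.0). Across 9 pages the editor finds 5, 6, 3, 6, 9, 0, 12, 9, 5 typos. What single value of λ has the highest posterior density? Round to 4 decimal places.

5.3818

Σ counts = 55. Posterior: Gamma(shape = 5.2+55 = 60.2, rate = 2.0+9 = 11.0).
Mode = (α−1)/β = 59.2/11.0 = 5.3818.
Mean = α/β = 60.2/11.0 = 5.4727.
This is the posterior mode — the MAP estimate.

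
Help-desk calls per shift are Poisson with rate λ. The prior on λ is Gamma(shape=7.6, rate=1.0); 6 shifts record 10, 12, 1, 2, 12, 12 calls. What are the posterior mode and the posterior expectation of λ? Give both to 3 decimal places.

MAP = 7.943, posterior mean = 8.086

Σ counts = 49. Posterior: Gamma(shape = 7.6+49 = 56.6, rate = 1.0+6 = 7.0).
Mode = (α−1)/β = 55.6/7.0 = 7.943.
Mean = α/β = 56.6/7.0 = 8.086.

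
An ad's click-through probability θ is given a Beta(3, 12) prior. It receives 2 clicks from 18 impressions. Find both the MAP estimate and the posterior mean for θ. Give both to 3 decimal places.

MAP: 0.129. Posterior mean: 0.152.

Posterior: Beta(3+2, 12+16) = Beta(5, 28).
Mode = (5−1)/(5+28−2) = 4/31 = 0.129.
Mean = 5/(5+28) = 5/33 = 0.152.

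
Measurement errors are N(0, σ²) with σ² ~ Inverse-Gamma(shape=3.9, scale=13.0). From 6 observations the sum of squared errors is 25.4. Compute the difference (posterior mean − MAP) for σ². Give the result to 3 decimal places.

Posterior: Inverse-Gamma(shape = 3.9+6/2 = 6.9, scale = 13.0+25.4/2 = 25.7).
Mode = β/(α+1) = 25.7/7.9 = 3.253.
Mean = β/(α−1) = 25.7/5.9 = 4.356.
Difference = 4.356 − 3.253 = 1.103.

1.103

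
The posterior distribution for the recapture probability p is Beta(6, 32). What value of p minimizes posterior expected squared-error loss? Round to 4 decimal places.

Mode = (6−1)/(6+32−2) = 5/36 = 0.1389.
Mean = 6/(6+32) = 6/38 = 0.1579.
Squared-error loss ⇒ the optimal estimator is the posterior mean.

0.1579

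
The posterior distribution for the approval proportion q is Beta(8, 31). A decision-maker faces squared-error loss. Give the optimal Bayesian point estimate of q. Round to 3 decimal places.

0.205

Mode = (8−1)/(8+31−2) = 7/37 = 0.189.
Mean = 8/(8+31) = 8/39 = 0.205.
Squared-error loss ⇒ the optimal estimator is the posterior mean.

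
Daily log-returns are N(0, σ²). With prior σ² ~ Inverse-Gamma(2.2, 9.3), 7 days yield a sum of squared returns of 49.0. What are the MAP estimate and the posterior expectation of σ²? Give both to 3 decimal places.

MAP: 5.045. Posterior mean: 7.191.

Posterior: Inverse-Gamma(shape = 2.2+7/2 = 5.7, scale = 9.3+49.0/2 = 33.8).
Mode = β/(α+1) = 33.8/6.7 = 5.045.
Mean = β/(α−1) = 33.8/4.7 = 7.191.
The mean is pulled above the mode by the posterior's right skew.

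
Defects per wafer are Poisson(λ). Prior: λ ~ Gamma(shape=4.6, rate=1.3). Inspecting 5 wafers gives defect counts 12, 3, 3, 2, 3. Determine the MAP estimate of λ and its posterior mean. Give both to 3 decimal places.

MAP: 4.222. Posterior mean: 4.381.

Σ counts = 23. Posterior: Gamma(shape = 4.6+23 = 27.6, rate = 1.3+5 = 6.3).
Mode = (α−1)/β = 26.6/6.3 = 4.222.
Mean = α/β = 27.6/6.3 = 4.381.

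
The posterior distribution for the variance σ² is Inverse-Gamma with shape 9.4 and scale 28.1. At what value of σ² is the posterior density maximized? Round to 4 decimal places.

2.7019

Mode = β/(α+1) = 28.1/10.4 = 2.7019.
Mean = β/(α−1) = 28.1/8.4 = 3.3452.
This is the posterior mode — the MAP estimate.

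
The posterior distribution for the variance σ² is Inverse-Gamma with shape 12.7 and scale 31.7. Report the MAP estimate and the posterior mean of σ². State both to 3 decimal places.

MAP = 2.314; posterior mean = 2.709

Mode = β/(α+1) = 31.7/13.7 = 2.314.
Mean = β/(α−1) = 31.7/11.7 = 2.709.
The mean is pulled above the mode by the posterior's right skew.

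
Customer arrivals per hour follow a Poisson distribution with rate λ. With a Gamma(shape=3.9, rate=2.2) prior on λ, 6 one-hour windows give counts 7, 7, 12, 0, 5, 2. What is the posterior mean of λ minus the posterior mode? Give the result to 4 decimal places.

0.1220

Σ counts = 33. Posterior: Gamma(shape = 3.9+33 = 36.9, rate = 2.2+6 = 8.2).
Mode = (α−1)/β = 35.9/8.2 = 4.3780.
Mean = α/β = 36.9/8.2 = 4.5000.
Difference = 4.5000 − 4.3780 = 0.1220.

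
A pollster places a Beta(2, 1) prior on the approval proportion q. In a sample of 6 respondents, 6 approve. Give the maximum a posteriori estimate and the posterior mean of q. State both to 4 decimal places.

Posterior: Beta(2+6, 1+0) = Beta(8, 1).
Since β = 1 ≤ 1 and α > 1, the Beta density is monotone increasing on [0,1]; the mode is at 1.
Mean = 8/(8+1) = 0.8889.
Left-skewed posterior ⇒ mean < mode.

MAP: 1.0000. Posterior mean: 0.8889.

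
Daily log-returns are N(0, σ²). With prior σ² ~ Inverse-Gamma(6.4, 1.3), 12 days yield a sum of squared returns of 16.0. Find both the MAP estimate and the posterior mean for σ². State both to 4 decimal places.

Posterior: Inverse-Gamma(shape = 6.4+12/2 = 12.4, scale = 1.3+16.0/2 = 9.3).
Mode = β/(α+1) = 9.3/13.4 = 0.6940.
Mean = β/(α−1) = 9.3/11.4 = 0.8158.
Right-skewed posterior ⇒ mode < mean.

MAP = 0.6940, posterior mean = 0.8158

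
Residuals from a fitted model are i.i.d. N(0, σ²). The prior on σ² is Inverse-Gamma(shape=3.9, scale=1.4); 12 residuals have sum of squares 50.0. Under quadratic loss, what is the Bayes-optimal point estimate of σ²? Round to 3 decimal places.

Posterior: Inverse-Gamma(shape = 3.9+12/2 = 9.9, scale = 1.4+50.0/2 = 26.4).
Mode = β/(α+1) = 26.4/10.9 = 2.422.
Mean = β/(α−1) = 26.4/8.9 = 2.966.
Quadratic loss ⇒ the optimal estimator is the posterior mean.

2.966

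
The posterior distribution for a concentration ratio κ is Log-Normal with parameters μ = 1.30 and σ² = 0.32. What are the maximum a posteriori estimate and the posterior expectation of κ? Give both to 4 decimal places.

Mode = exp(μ − σ²) = exp(0.98) = 2.6645.
Mean = exp(μ + σ²/2) = exp(1.460) = 4.3060.
Mean > mode: the posterior has a right tail.

maximum a posteriori estimate = 2.6645, posterior expectation = 4.3060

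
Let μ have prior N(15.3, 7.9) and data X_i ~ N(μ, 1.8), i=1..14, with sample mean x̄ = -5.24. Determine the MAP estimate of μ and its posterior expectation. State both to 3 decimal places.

Posterior for μ is Normal. Precision-weighted mean: (1/7.9·15.3 + 14/1.8·-5.24) / (1/7.9 + 14/1.8) = -4.911.
A Normal posterior is symmetric, so mode = mean.

MAP = -4.911, posterior mean = -4.911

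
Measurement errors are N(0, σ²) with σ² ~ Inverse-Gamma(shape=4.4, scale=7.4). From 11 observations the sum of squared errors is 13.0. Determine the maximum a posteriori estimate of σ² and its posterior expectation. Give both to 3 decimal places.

maximum a posteriori estimate = 1.275, posterior expectation = 1.562

Posterior: Inverse-Gamma(shape = 4.4+11/2 = 9.9, scale = 7.4+13.0/2 = 13.9).
Mode = β/(α+1) = 13.9/10.9 = 1.275.
Mean = β/(α−1) = 13.9/8.9 = 1.562.
The posterior is right-skewed, so the mean exceeds the mode.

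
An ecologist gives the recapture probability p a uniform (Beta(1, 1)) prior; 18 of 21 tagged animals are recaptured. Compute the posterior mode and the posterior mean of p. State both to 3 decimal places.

p_MAP = 0.857, E[p|data] = 0.826

Posterior: Beta(1+18, 1+3) = Beta(19, 4).
Mode = (19−1)/(19+4−2) = 18/21 = 0.857.
With a flat prior the MAP equals the MLE, 18/21.
Mean = 19/(19+4) = 19/23 = 0.826.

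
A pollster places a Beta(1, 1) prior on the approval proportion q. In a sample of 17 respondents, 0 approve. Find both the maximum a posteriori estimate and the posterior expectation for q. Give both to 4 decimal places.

Posterior: Beta(1+0, 1+17) = Beta(1, 18).
Since α = 1 ≤ 1 and β > 1, the Beta density is monotone decreasing on [0,1]; the mode is at 0.
Mean = 1/(1+18) = 0.0526.
Right-skewed posterior ⇒ mode < mean.

MAP = 0.0000; posterior mean = 0.0526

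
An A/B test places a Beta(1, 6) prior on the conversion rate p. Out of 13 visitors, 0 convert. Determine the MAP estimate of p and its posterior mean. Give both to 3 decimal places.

Posterior: Beta(1+0, 6+13) = Beta(1, 19).
Since α = 1 ≤ 1 and β > 1, the Beta density is monotone decreasing on [0,1]; the mode is at 0.
Mean = 1/(1+19) = 0.050.
The mean is pulled above the mode by the posterior's right skew.

p_MAP = 0.000, E[p|data] = 0.050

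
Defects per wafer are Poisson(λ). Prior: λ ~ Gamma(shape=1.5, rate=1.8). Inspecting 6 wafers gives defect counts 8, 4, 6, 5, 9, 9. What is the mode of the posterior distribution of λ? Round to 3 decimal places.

Σ counts = 41. Posterior: Gamma(shape = 1.5+41 = 42.5, rate = 1.8+6 = 7.8).
Mode = (α−1)/β = 41.5/7.8 = 5.321.
Mean = α/β = 42.5/7.8 = 5.449.
This is the posterior mode — the MAP estimate.

5.321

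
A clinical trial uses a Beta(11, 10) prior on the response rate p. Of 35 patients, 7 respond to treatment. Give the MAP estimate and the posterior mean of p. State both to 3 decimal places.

MAP estimate = 0.315, posterior mean = 0.321

Posterior: Beta(11+7, 10+28) = Beta(18, 38).
Mode = (18−1)/(18+38−2) = 17/54 = 0.315.
Mean = 18/(18+38) = 18/56 = 0.321.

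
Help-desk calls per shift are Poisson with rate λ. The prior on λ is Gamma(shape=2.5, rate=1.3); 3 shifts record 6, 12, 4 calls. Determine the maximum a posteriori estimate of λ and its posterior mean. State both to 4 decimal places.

Σ counts = 22. Posterior: Gamma(shape = 2.5+22 = 24.5, rate = 1.3+3 = 4.3).
Mode = (α−1)/β = 23.5/4.3 = 5.4651.
Mean = α/β = 24.5/4.3 = 5.6977.

maximum a posteriori estimate = 5.4651, posterior mean = 5.6977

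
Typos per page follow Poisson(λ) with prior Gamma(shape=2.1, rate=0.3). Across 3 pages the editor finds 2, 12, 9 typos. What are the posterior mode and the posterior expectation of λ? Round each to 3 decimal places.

Σ counts = 23. Posterior: Gamma(shape = 2.1+23 = 25.1, rate = 0.3+3 = 3.3).
Mode = (α−1)/β = 24.1/3.3 = 7.303.
Mean = α/β = 25.1/3.3 = 7.606.
Right-skewed posterior ⇒ mode < mean.

λ_MAP = 7.303, E[λ|data] = 7.606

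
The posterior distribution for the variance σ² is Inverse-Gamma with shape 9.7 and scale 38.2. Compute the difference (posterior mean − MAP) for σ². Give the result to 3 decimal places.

Mode = β/(α+1) = 38.2/10.7 = 3.570.
Mean = β/(α−1) = 38.2/8.7 = 4.391.
Difference = 4.391 − 3.570 = 0.821.
The posterior is right-skewed, so the mean exceeds the mode.

0.821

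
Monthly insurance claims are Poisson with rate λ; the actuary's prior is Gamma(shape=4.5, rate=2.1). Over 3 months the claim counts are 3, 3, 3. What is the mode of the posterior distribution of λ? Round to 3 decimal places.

Σ counts = 9. Posterior: Gamma(shape = 4.5+9 = 13.5, rate = 2.1+3 = 5.1).
Mode = (α−1)/β = 12.5/5.1 = 2.451.
Mean = α/β = 13.5/5.1 = 2.647.
This is the posterior mode — the MAP estimate.

2.451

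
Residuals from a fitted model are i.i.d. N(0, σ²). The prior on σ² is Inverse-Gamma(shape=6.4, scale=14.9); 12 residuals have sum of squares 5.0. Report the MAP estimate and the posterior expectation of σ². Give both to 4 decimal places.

Posterior: Inverse-Gamma(shape = 6.4+12/2 = 12.4, scale = 14.9+5.0/2 = 17.4).
Mode = β/(α+1) = 17.4/13.4 = 1.2985.
Mean = β/(α−1) = 17.4/11.4 = 1.5263.

MAP = 1.2985, posterior mean = 1.5263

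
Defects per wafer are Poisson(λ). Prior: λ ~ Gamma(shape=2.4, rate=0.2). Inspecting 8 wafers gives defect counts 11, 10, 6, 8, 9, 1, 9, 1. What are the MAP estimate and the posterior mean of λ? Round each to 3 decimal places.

λ_MAP = 6.878, E[λ|data] = 7.000

Σ counts = 55. Posterior: Gamma(shape = 2.4+55 = 57.4, rate = 0.2+8 = 8.2).
Mode = (α−1)/β = 56.4/8.2 = 6.878.
Mean = α/β = 57.4/8.2 = 7.000.
The mean is pulled above the mode by the posterior's right skew.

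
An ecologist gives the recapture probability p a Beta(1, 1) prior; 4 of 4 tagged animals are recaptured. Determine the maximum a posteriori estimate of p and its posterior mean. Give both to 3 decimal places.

MAP = 1.000, posterior mean = 0.833

Posterior: Beta(1+4, 1+0) = Beta(5, 1).
Since β = 1 ≤ 1 and α > 1, the Beta density is monotone increasing on [0,1]; the mode is at 1.
Mean = 5/(5+1) = 0.833.
Mode > mean: the posterior has a left tail.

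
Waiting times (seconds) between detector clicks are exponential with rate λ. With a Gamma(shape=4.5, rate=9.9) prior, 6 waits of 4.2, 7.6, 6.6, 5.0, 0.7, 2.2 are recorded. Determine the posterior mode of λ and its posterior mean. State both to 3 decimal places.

MAP: 0.262. Posterior mean: 0.290.

Σ times = 26.3. Posterior: Gamma(shape = 4.5+6 = 10.5, rate = 9.9+26.3 = 36.2).
Mode = (α−1)/β = 9.5/36.2 = 0.262.
Mean = α/β = 10.5/36.2 = 0.290.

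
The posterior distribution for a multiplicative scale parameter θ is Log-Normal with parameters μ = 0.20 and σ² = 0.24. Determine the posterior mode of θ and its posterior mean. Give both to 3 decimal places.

MAP = 0.961; posterior mean = 1.377

Mode = exp(μ − σ²) = exp(-0.04) = 0.961.
Mean = exp(μ + σ²/2) = exp(0.320) = 1.377.
The mean is pulled above the mode by the posterior's right skew.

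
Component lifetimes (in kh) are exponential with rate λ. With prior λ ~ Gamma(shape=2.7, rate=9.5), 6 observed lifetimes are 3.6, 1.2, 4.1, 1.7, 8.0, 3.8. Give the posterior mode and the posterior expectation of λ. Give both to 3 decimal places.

MAP = 0.241; posterior mean = 0.273

Σ times = 22.4. Posterior: Gamma(shape = 2.7+6 = 8.7, rate = 9.5+22.4 = 31.9).
Mode = (α−1)/β = 7.7/31.9 = 0.241.
Mean = α/β = 8.7/31.9 = 0.273.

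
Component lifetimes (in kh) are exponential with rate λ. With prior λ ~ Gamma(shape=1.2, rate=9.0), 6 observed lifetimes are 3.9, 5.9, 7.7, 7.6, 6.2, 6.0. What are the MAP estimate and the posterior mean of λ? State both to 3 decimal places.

λ_MAP = 0.134, E[λ|data] = 0.156

Σ times = 37.3. Posterior: Gamma(shape = 1.2+6 = 7.2, rate = 9.0+37.3 = 46.3).
Mode = (α−1)/β = 6.2/46.3 = 0.134.
Mean = α/β = 7.2/46.3 = 0.156.
The mean is pulled above the mode by the posterior's right skew.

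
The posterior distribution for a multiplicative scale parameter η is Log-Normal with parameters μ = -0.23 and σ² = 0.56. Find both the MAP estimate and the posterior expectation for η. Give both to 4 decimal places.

MAP: 0.4538. Posterior mean: 1.0513.

Mode = exp(μ − σ²) = exp(-0.79) = 0.4538.
Mean = exp(μ + σ²/2) = exp(0.050) = 1.0513.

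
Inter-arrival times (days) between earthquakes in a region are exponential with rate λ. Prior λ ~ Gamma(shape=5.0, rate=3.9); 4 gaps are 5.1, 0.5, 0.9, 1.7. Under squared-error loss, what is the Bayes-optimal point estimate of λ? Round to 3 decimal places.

Σ times = 8.2. Posterior: Gamma(shape = 5.0+4 = 9.0, rate = 3.9+8.2 = 12.1).
Mode = (α−1)/β = 8.0/12.1 = 0.661.
Mean = α/β = 9.0/12.1 = 0.744.
Squared-error loss ⇒ the optimal estimator is the posterior mean.

0.744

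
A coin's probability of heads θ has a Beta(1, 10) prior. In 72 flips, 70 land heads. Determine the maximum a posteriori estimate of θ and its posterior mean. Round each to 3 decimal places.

MAP = 0.864, posterior mean = 0.855

Posterior: Beta(1+70, 10+2) = Beta(71, 12).
Mode = (71−1)/(71+12−2) = 70/81 = 0.864.
Mean = 71/(71+12) = 71/83 = 0.855.
The mean is pulled below the mode by the posterior's left skew.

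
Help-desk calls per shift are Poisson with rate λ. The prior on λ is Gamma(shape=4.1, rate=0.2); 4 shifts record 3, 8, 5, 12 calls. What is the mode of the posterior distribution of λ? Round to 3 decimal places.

Σ counts = 28. Posterior: Gamma(shape = 4.1+28 = 32.1, rate = 0.2+4 = 4.2).
Mode = (α−1)/β = 31.1/4.2 = 7.405.
Mean = α/β = 32.1/4.2 = 7.643.
This is the posterior mode — the MAP estimate.

7.405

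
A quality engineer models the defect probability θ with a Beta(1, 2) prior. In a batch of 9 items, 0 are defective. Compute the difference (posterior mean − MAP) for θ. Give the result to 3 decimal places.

0.083

Posterior: Beta(1+0, 2+9) = Beta(1, 11).
Since α = 1 ≤ 1 and β > 1, the Beta density is monotone decreasing on [0,1]; the mode is at 0.
Mean = 1/(1+11) = 0.083.
Difference = 0.083 − 0.000 = 0.083.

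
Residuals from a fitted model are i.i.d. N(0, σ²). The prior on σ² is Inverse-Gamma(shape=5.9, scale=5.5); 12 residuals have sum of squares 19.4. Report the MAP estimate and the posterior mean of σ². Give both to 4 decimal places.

MAP estimate = 1.1783, posterior mean = 1.3945

Posterior: Inverse-Gamma(shape = 5.9+12/2 = 11.9, scale = 5.5+19.4/2 = 15.2).
Mode = β/(α+1) = 15.2/12.9 = 1.1783.
Mean = β/(α−1) = 15.2/10.9 = 1.3945.
The mean is pulled above the mode by the posterior's right skew.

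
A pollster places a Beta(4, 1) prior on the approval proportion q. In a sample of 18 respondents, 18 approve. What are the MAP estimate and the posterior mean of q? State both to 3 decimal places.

q_MAP = 1.000, E[q|data] = 0.957

Posterior: Beta(4+18, 1+0) = Beta(22, 1).
Since β = 1 ≤ 1 and α > 1, the Beta density is monotone increasing on [0,1]; the mode is at 1.
Mean = 22/(22+1) = 0.957.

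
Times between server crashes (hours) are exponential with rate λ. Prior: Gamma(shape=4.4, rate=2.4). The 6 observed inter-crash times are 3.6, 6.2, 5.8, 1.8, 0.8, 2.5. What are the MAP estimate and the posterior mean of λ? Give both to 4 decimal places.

Σ times = 20.7. Posterior: Gamma(shape = 4.4+6 = 10.4, rate = 2.4+20.7 = 23.1).
Mode = (α−1)/β = 9.4/23.1 = 0.4069.
Mean = α/β = 10.4/23.1 = 0.4502.
Mean > mode: the posterior has a right tail.

MAP: 0.4069. Posterior mean: 0.4502.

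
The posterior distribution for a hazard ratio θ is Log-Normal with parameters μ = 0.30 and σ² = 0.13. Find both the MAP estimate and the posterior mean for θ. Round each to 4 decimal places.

Mode = exp(μ − σ²) = exp(0.17) = 1.1853.
Mean = exp(μ + σ²/2) = exp(0.365) = 1.4405.
The posterior is right-skewed, so the mean exceeds the mode.

MAP = 1.1853, posterior mean = 1.4405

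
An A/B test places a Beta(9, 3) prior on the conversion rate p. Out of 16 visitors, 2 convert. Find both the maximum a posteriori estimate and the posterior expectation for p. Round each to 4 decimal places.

MAP = 0.3846; posterior mean = 0.3929

Posterior: Beta(9+2, 3+14) = Beta(11, 17).
Mode = (11−1)/(11+17−2) = 10/26 = 0.3846.
Mean = 11/(11+17) = 11/28 = 0.3929.
The posterior is right-skewed, so the mean exceeds the mode.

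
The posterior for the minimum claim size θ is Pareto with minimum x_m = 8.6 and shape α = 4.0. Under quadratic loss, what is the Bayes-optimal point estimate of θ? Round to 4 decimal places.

The Pareto density is strictly decreasing on [x_m, ∞), so the mode is x_m = 8.6000.
Mean = α·x_m/(α−1) = 4.0·8.6/3.0 = 11.4667.
Quadratic loss ⇒ the optimal estimator is the posterior mean.

11.4667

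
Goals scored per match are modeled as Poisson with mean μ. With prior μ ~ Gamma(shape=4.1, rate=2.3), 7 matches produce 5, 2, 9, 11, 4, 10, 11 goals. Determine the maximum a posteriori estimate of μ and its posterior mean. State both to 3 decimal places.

MAP = 5.925, posterior mean = 6.032

Σ counts = 52. Posterior: Gamma(shape = 4.1+52 = 56.1, rate = 2.3+7 = 9.3).
Mode = (α−1)/β = 55.1/9.3 = 5.925.
Mean = α/β = 56.1/9.3 = 6.032.
Right-skewed posterior ⇒ mode < mean.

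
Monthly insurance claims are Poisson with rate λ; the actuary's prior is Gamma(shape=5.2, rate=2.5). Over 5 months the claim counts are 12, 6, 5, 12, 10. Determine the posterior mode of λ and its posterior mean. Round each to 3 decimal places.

MAP = 6.560; posterior mean = 6.693

Σ counts = 45. Posterior: Gamma(shape = 5.2+45 = 50.2, rate = 2.5+5 = 7.5).
Mode = (α−1)/β = 49.2/7.5 = 6.560.
Mean = α/β = 50.2/7.5 = 6.693.
Mean > mode: the posterior has a right tail.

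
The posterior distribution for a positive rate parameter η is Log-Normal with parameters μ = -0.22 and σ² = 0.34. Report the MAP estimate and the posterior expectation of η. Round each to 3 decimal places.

η_MAP = 0.571, E[η|data] = 0.951

Mode = exp(μ − σ²) = exp(-0.56) = 0.571.
Mean = exp(μ + σ²/2) = exp(-0.050) = 0.951.
Mean > mode: the posterior has a right tail.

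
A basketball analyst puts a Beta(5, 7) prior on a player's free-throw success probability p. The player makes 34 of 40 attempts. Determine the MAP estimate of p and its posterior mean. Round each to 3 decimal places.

Posterior: Beta(5+34, 7+6) = Beta(39, 13).
Mode = (39−1)/(39+13−2) = 38/50 = 0.760.
Mean = 39/(39+13) = 39/52 = 0.750.

MAP = 0.760; posterior mean = 0.750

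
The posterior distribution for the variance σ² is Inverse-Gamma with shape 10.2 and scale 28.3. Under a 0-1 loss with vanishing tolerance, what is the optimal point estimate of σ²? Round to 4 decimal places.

2.5268

Mode = β/(α+1) = 28.3/11.2 = 2.5268.
Mean = β/(α−1) = 28.3/9.2 = 3.0761.
This is the posterior mode — the MAP estimate.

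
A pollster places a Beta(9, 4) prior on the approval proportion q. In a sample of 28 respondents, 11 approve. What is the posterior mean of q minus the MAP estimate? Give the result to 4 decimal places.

Posterior: Beta(9+11, 4+17) = Beta(20, 21).
Mode = (20−1)/(20+21−2) = 19/39 = 0.4872.
Mean = 20/(20+21) = 20/41 = 0.4878.
Difference = 0.4878 − 0.4872 = 0.0006.
The mean is pulled above the mode by the posterior's right skew.

0.0006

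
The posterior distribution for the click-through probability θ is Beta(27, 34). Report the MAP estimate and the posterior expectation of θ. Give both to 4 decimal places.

MAP: 0.4407. Posterior mean: 0.4426.

Mode = (27−1)/(27+34−2) = 26/59 = 0.4407.
Mean = 27/(27+34) = 27/61 = 0.4426.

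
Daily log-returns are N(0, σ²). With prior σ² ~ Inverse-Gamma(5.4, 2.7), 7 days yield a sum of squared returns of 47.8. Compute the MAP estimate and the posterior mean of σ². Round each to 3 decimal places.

MAP = 2.687; posterior mean = 3.367

Posterior: Inverse-Gamma(shape = 5.4+7/2 = 8.9, scale = 2.7+47.8/2 = 26.6).
Mode = β/(α+1) = 26.6/9.9 = 2.687.
Mean = β/(α−1) = 26.6/7.9 = 3.367.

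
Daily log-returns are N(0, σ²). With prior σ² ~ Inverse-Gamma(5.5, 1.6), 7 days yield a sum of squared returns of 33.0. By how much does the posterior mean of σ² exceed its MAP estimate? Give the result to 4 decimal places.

0.4525

Posterior: Inverse-Gamma(shape = 5.5+7/2 = 9.0, scale = 1.6+33.0/2 = 18.1).
Mode = β/(α+1) = 18.1/10.0 = 1.8100.
Mean = β/(α−1) = 18.1/8.0 = 2.2625.
Difference = 2.2625 − 1.8100 = 0.4525.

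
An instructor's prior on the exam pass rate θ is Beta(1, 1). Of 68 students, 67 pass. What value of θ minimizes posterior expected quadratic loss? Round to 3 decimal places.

0.971

Posterior: Beta(1+67, 1+1) = Beta(68, 2).
Mode = (68−1)/(68+2−2) = 67/68 = 0.985.
With a flat prior the MAP equals the MLE, 67/68.
Mean = 68/(68+2) = 68/70 = 0.971.
Quadratic loss ⇒ the optimal estimator is the posterior mean.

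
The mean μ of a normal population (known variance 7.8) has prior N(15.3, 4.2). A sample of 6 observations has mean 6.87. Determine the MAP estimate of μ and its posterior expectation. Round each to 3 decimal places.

Posterior for μ is Normal. Precision-weighted mean: (1/4.2·15.3 + 6/7.8·6.87) / (1/4.2 + 6/7.8) = 8.863.
A Normal posterior is symmetric, so mode = mean.

μ_MAP = 8.863, E[μ|data] = 8.863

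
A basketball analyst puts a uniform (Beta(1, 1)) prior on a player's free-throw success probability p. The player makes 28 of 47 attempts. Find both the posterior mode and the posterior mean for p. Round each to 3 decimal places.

Posterior: Beta(1+28, 1+19) = Beta(29, 20).
Mode = (29−1)/(29+20−2) = 28/47 = 0.596.
With a flat prior the MAP equals the MLE, 28/47.
Mean = 29/(29+20) = 29/49 = 0.592.
The mean is pulled below the mode by the posterior's left skew.

MAP = 0.596, posterior mean = 0.592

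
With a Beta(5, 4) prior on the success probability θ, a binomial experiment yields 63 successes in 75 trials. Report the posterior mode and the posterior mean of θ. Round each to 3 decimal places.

Posterior: Beta(5+63, 4+12) = Beta(68, 16).
Mode = (68−1)/(68+16−2) = 67/82 = 0.817.
Mean = 68/(68+16) = 68/84 = 0.810.

MAP: 0.817. Posterior mean: 0.810.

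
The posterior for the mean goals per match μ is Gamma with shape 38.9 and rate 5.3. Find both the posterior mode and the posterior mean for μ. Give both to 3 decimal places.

Mode = (α−1)/β = 37.9/5.3 = 7.151.
Mean = α/β = 38.9/5.3 = 7.340.

posterior mode = 7.151, posterior mean = 7.340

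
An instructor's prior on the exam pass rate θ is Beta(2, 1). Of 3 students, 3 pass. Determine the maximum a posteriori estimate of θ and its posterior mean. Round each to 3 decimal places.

θ_MAP = 1.000, E[θ|data] = 0.833

Posterior: Beta(2+3, 1+0) = Beta(5, 1).
Since β = 1 ≤ 1 and α > 1, the Beta density is monotone increasing on [0,1]; the mode is at 1.
Mean = 5/(5+1) = 0.833.
The posterior is left-skewed, so the mode exceeds the mean.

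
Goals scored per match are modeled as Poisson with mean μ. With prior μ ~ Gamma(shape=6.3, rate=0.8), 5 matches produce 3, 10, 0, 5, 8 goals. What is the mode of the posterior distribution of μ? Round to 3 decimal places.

Σ counts = 26. Posterior: Gamma(shape = 6.3+26 = 32.3, rate = 0.8+5 = 5.8).
Mode = (α−1)/β = 31.3/5.8 = 5.397.
Mean = α/β = 32.3/5.8 = 5.569.
This is the posterior mode — the MAP estimate.

5.397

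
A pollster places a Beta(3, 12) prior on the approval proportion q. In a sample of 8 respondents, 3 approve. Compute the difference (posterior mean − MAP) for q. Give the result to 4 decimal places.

Posterior: Beta(3+3, 12+5) = Beta(6, 17).
Mode = (6−1)/(6+17−2) = 5/21 = 0.2381.
Mean = 6/(6+17) = 6/23 = 0.2609.
Difference = 0.2609 − 0.2381 = 0.0228.
The posterior is right-skewed, so the mean exceeds the mode.

0.0228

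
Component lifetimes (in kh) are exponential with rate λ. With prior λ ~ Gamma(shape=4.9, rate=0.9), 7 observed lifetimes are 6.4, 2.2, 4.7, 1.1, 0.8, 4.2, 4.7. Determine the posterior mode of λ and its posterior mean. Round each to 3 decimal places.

Σ times = 24.1. Posterior: Gamma(shape = 4.9+7 = 11.9, rate = 0.9+24.1 = 25.0).
Mode = (α−1)/β = 10.9/25.0 = 0.436.
Mean = α/β = 11.9/25.0 = 0.476.
The posterior is right-skewed, so the mean exceeds the mode.

posterior mode = 0.436, posterior mean = 0.476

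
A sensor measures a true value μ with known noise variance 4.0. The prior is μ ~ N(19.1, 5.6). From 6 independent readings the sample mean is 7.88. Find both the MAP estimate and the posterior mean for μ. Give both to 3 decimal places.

MAP = 9.074; posterior mean = 9.074

Posterior for μ is Normal. Precision-weighted mean: (1/5.6·19.1 + 6/4.0·7.88) / (1/5.6 + 6/4.0) = 9.074.
A Normal posterior is symmetric, so mode = mean.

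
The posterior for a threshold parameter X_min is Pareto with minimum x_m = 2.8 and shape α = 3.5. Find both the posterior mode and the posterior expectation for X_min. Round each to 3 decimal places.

The Pareto density is strictly decreasing on [x_m, ∞), so the mode is x_m = 2.800.
Mean = α·x_m/(α−1) = 3.5·2.8/2.5 = 3.920.

MAP = 2.800; posterior mean = 3.920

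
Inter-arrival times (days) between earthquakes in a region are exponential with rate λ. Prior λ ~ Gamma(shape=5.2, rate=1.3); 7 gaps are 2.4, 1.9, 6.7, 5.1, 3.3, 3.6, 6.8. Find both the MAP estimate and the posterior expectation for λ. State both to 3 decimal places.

Σ times = 29.8. Posterior: Gamma(shape = 5.2+7 = 12.2, rate = 1.3+29.8 = 31.1).
Mode = (α−1)/β = 11.2/31.1 = 0.360.
Mean = α/β = 12.2/31.1 = 0.392.
The posterior is right-skewed, so the mean exceeds the mode.

MAP = 0.360; posterior mean = 0.392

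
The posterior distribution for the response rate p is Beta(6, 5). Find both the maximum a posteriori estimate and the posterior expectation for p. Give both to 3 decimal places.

Mode = (6−1)/(6+5−2) = 5/9 = 0.556.
Mean = 6/(6+5) = 6/11 = 0.545.
The posterior is left-skewed, so the mode exceeds the mean.

p_MAP = 0.556, E[p|data] = 0.545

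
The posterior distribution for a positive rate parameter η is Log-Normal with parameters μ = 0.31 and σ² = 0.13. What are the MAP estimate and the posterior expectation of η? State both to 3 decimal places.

MAP: 1.197. Posterior mean: 1.455.

Mode = exp(μ − σ²) = exp(0.18) = 1.197.
Mean = exp(μ + σ²/2) = exp(0.375) = 1.455.
The posterior is right-skewed, so the mean exceeds the mode.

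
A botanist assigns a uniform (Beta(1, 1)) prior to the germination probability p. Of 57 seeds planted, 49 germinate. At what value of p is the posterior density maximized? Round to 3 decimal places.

Posterior: Beta(1+49, 1+8) = Beta(50, 9).
Mode = (50−1)/(50+9−2) = 49/57 = 0.860.
With a flat prior the MAP equals the MLE, 49/57.
Mean = 50/(50+9) = 50/59 = 0.847.
This is the posterior mode — the MAP estimate.

0.860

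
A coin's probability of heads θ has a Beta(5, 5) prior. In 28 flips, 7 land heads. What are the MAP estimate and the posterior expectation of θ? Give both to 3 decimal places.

MAP = 0.306, posterior mean = 0.316

Posterior: Beta(5+7, 5+21) = Beta(12, 26).
Mode = (12−1)/(12+26−2) = 11/36 = 0.306.
Mean = 12/(12+26) = 12/38 = 0.316.
The posterior is right-skewed, so the mean exceeds the mode.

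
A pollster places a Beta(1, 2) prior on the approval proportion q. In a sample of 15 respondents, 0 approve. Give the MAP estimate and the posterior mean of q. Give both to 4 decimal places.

Posterior: Beta(1+0, 2+15) = Beta(1, 17).
Since α = 1 ≤ 1 and β > 1, the Beta density is monotone decreasing on [0,1]; the mode is at 0.
Mean = 1/(1+17) = 0.0556.

q_MAP = 0.0000, E[q|data] = 0.0556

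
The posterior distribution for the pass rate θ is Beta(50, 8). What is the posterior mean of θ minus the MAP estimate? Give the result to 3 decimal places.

-0.013

Mode = (50−1)/(50+8−2) = 49/56 = 0.875.
Mean = 50/(50+8) = 50/58 = 0.862.
Difference = 0.862 − 0.875 = -0.013.
The posterior is left-skewed, so the mode exceeds the mean.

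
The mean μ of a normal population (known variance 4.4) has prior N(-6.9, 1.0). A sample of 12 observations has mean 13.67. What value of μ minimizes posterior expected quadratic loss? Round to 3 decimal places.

8.151

Posterior for μ is Normal. Precision-weighted mean: (1/1.0·-6.9 + 12/4.4·13.67) / (1/1.0 + 12/4.4) = 8.151.
A Normal posterior is symmetric, so mode = mean.
Quadratic loss ⇒ the optimal estimator is the posterior mean.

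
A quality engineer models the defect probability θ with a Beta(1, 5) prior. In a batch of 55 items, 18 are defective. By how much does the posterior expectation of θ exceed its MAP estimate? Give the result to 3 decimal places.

Posterior: Beta(1+18, 5+37) = Beta(19, 42).
Mode = (19−1)/(19+42−2) = 18/59 = 0.305.
Mean = 19/(19+42) = 19/61 = 0.311.
Difference = 0.311 − 0.305 = 0.006.

0.006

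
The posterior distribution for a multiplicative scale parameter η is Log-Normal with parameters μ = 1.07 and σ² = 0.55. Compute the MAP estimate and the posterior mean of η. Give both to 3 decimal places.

MAP = 1.682, posterior mean = 3.838

Mode = exp(μ − σ²) = exp(0.52) = 1.682.
Mean = exp(μ + σ²/2) = exp(1.345) = 3.838.
The posterior is right-skewed, so the mean exceeds the mode.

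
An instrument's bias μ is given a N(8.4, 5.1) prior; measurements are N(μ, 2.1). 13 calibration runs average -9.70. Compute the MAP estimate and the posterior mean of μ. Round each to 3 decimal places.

Posterior for μ is Normal. Precision-weighted mean: (1/5.1·8.4 + 13/2.1·-9.70) / (1/5.1 + 13/2.1) = -9.144.
A Normal posterior is symmetric, so mode = mean.

MAP = -9.144; posterior mean = -9.144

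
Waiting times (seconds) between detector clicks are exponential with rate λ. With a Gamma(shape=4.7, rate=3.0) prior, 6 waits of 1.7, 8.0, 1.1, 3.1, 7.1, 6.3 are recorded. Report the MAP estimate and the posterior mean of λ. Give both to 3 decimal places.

MAP estimate = 0.320, posterior mean = 0.353

Σ times = 27.3. Posterior: Gamma(shape = 4.7+6 = 10.7, rate = 3.0+27.3 = 30.3).
Mode = (α−1)/β = 9.7/30.3 = 0.320.
Mean = α/β = 10.7/30.3 = 0.353.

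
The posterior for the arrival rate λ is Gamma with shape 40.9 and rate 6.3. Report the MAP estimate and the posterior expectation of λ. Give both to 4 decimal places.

MAP = 6.3333, posterior mean = 6.4921

Mode = (α−1)/β = 39.9/6.3 = 6.3333.
Mean = α/β = 40.9/6.3 = 6.4921.
Right-skewed posterior ⇒ mode < mean.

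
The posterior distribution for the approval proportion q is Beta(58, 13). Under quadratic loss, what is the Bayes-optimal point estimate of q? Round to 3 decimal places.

Mode = (58−1)/(58+13−2) = 57/69 = 0.826.
Mean = 58/(58+13) = 58/71 = 0.817.
Quadratic loss ⇒ the optimal estimator is the posterior mean.

0.817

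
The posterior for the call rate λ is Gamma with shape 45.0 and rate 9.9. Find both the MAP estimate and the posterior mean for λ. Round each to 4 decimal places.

Mode = (α−1)/β = 44.0/9.9 = 4.4444.
Mean = α/β = 45.0/9.9 = 4.5455.

MAP = 4.4444, posterior mean = 4.5455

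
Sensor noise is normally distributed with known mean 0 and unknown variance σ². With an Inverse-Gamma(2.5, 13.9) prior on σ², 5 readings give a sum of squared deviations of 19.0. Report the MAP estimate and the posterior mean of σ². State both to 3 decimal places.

Posterior: Inverse-Gamma(shape = 2.5+5/2 = 5.0, scale = 13.9+19.0/2 = 23.4).
Mode = β/(α+1) = 23.4/6.0 = 3.900.
Mean = β/(α−1) = 23.4/4.0 = 5.850.

MAP = 3.900; posterior mean = 5.850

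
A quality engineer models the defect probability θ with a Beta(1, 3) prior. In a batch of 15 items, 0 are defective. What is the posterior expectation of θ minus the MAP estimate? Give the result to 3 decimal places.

0.053

Posterior: Beta(1+0, 3+15) = Beta(1, 18).
Since α = 1 ≤ 1 and β > 1, the Beta density is monotone decreasing on [0,1]; the mode is at 0.
Mean = 1/(1+18) = 0.053.
Difference = 0.053 − 0.000 = 0.053.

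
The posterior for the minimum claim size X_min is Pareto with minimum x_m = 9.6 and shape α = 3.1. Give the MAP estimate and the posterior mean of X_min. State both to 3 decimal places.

The Pareto density is strictly decreasing on [x_m, ∞), so the mode is x_m = 9.600.
Mean = α·x_m/(α−1) = 3.1·9.6/2.1 = 14.171.

MAP = 9.600, posterior mean = 14.171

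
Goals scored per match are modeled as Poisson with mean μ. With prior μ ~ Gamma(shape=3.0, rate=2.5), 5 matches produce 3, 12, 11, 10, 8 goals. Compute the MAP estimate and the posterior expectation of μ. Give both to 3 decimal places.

Σ counts = 44. Posterior: Gamma(shape = 3.0+44 = 47.0, rate = 2.5+5 = 7.5).
Mode = (α−1)/β = 46.0/7.5 = 6.133.
Mean = α/β = 47.0/7.5 = 6.267.
Right-skewed posterior ⇒ mode < mean.

MAP = 6.133; posterior mean = 6.267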